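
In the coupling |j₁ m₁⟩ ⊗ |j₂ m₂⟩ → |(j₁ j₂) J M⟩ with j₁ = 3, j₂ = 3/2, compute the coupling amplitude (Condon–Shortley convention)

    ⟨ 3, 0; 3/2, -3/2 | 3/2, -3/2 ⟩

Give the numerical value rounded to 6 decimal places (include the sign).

j₁+j₂−J=3  J+j₁−j₂=3  J−j₁+j₂=0  j₁+j₂+J+1=7
(j₁±m₁, j₂±m₂, J±M) = (3,3,0,3,0,3)
P² = 1296/35
sum k=0..0:
  [0] +1/36 = 1/36
S = 1/36
C² = P²·S² = 1/35 ; C = +0.169031

+√(1/35) ≈ +0.169031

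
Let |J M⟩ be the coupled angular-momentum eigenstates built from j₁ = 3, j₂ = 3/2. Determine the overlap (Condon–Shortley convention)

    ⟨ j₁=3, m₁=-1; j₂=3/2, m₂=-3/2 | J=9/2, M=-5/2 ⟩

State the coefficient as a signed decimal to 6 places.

+√(5/12) = +0.645497

triangle: 0!·6!·3!/10! = 4320/3628800
(j±m)!: 2!·4!·0!·3!·2!·7! = 2903040
prefactor² = (2J+1)·Δ·N² = 34560
  k=0: +1/(0!·0!·4!·0!·2!·3!) = 1/288
Σ = 1/288  ⇒  CG² = 34560·1/288² = 5/12
CG = +√(5/12) = +0.645497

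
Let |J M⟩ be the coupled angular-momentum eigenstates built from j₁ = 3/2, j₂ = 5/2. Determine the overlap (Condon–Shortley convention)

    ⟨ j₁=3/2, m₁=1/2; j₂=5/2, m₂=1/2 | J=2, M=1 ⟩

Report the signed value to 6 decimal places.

j₁+j₂−J=2  J+j₁−j₂=1  J−j₁+j₂=3  j₁+j₂+J+1=7
(j₁±m₁, j₂±m₂, J±M) = (2,1,3,2,3,1)
P² = 12/7
sum k=0..1:
  [0] +1/12 = 1/12
  [1] −1/2 = -1/2
S = -5/12
C² = P²·S² = 25/84 ; C = -0.545545

-0.545545  (= −√(25/84))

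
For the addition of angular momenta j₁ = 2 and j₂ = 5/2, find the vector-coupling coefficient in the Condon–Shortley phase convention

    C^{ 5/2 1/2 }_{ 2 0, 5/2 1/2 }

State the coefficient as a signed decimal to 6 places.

j₁+j₂−J=2  J+j₁−j₂=2  J−j₁+j₂=3  j₁+j₂+J+1=8
(j₁±m₁, j₂±m₂, J±M) = (2,2,3,2,3,2)
P² = 72/35
sum k=0..2:
  [0] +1/24 = 1/24
  [1] −1/2 = -1/2
  [2] +1/8 = 1/8
S = -1/3
C² = P²·S² = 8/35 ; C = -0.478091

-0.478091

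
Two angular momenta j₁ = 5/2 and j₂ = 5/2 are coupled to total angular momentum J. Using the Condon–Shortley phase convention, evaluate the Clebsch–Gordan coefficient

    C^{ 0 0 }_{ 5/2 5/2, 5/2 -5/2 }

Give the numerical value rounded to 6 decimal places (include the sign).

√[1·5!0!0!/6! · 5!0!0!5!0!0!] = √(2400)
  +(−1)^0/∏(0,5,0,0,0,0)! = 1/120  (running 1/120)
⟨..|..⟩ = √(2400)·(1/120) = +0.408248

+0.408248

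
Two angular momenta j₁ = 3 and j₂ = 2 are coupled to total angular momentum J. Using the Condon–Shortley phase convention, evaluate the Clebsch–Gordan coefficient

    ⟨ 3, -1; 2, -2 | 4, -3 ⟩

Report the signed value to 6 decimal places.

j₁+j₂−J=1  J+j₁−j₂=5  J−j₁+j₂=3  j₁+j₂+J+1=10
(j₁±m₁, j₂±m₂, J±M) = (2,4,0,4,1,7)
P² = 10368
sum k=0..0:
  [0] +1/144 = 1/144
S = 1/144
C² = P²·S² = 1/2 ; C = +0.707107

+0.707107  (= +√(1/2))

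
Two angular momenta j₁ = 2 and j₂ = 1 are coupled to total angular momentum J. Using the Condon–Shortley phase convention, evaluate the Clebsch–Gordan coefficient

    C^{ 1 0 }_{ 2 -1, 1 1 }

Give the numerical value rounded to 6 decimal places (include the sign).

+√(3/10) ≈ +0.547723

triangle: 2!·2!·0!/5! = 4/120
(j±m)!: 1!·3!·2!·0!·1!·1! = 12
prefactor² = (2J+1)·Δ·N² = 6/5
  k=2: +1/(2!·0!·1!·0!·1!·0!) = 1/2
Σ = 1/2  ⇒  CG² = 6/5·1/2² = 3/10
CG = +√(3/10) = +0.547723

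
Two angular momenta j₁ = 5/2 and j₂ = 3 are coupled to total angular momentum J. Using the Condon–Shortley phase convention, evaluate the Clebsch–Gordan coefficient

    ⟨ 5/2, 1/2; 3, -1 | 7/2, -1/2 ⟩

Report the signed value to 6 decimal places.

−√(1/63) = -0.125988

√[8·2!3!4!/10! · 3!2!2!4!3!4!] = √(9216/175)
  +(−1)^0/∏(0,2,2,2,1,2)! = 1/16  (running 1/16)
  +(−1)^1/∏(1,1,1,1,2,3)! = -1/12  (running -1/48)
  +(−1)^2/∏(2,0,0,0,3,4)! = 1/288  (running -5/288)
⟨..|..⟩ = √(9216/175)·(-5/288) = -0.125988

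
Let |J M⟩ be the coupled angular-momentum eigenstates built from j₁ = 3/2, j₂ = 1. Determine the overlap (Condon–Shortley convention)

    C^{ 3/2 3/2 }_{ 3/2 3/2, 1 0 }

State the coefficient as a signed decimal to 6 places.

+√(3/5) = +0.774597

j₁+j₂−J=1  J+j₁−j₂=2  J−j₁+j₂=1  j₁+j₂+J+1=5
(j₁±m₁, j₂±m₂, J±M) = (3,0,1,1,3,0)
P² = 12/5
sum k=0..0:
  [0] +1/2 = 1/2
S = 1/2
C² = P²·S² = 3/5 ; C = +0.774597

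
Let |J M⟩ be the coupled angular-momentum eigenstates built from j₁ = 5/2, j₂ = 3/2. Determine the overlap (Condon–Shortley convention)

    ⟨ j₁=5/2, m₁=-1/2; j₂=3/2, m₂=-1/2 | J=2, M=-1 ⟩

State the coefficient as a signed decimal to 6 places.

−√(25/84) = -0.545545

√[5·2!3!1!/7! · 2!3!1!2!1!3!] = √(12/7)
  +(−1)^0/∏(0,2,3,1,0,0)! = 1/12  (running 1/12)
  +(−1)^1/∏(1,1,2,0,1,1)! = -1/2  (running -5/12)
⟨..|..⟩ = √(12/7)·(-5/12) = -0.545545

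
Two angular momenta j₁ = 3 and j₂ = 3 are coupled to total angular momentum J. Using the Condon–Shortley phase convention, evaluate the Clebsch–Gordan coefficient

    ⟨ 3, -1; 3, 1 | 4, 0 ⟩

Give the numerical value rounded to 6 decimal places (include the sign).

j₁+j₂−J=2  J+j₁−j₂=4  J−j₁+j₂=4  j₁+j₂+J+1=11
(j₁±m₁, j₂±m₂, J±M) = (2,4,4,2,4,4)
P² = 663552/1925
sum k=0..2:
  [0] +1/1152 = 1/1152
  [1] −1/36 = -1/36
  [2] +1/32 = 1/32
S = 5/1152
C² = P²·S² = 1/154 ; C = +0.080582

+0.080582  (= +√(1/154))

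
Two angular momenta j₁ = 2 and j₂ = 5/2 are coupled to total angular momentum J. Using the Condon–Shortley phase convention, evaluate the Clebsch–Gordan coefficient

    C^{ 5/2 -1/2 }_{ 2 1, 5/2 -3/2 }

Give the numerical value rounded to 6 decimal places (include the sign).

√[6·2!2!3!/8! · 3!1!1!4!2!3!] = √(216/35)
  +(−1)^0/∏(0,2,1,1,1,2)! = 1/4  (running 1/4)
  +(−1)^1/∏(1,1,0,0,2,3)! = -1/12  (running 1/6)
⟨..|..⟩ = √(216/35)·(1/6) = +0.414039

+√(6/35) = +0.414039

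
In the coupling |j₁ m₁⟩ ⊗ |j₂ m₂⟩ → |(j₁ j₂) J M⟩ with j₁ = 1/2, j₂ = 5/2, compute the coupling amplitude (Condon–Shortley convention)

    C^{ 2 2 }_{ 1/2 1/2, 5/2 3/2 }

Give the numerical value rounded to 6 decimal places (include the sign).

+√(1/6) = +0.408248

j₁+j₂−J=1  J+j₁−j₂=0  J−j₁+j₂=4  j₁+j₂+J+1=6
(j₁±m₁, j₂±m₂, J±M) = (1,0,4,1,4,0)
P² = 96
sum k=0..0:
  [0] +1/24 = 1/24
S = 1/24
C² = P²·S² = 1/6 ; C = +0.408248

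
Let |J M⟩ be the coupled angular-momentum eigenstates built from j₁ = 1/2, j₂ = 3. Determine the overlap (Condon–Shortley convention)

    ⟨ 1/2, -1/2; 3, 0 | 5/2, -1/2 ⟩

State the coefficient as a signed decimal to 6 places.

-0.654654  (= −√(3/7))

√[6·1!0!5!/7! · 0!1!3!3!2!3!] = √(432/7)
  +(−1)^1/∏(1,0,0,2,0,3)! = -1/12  (running -1/12)
⟨..|..⟩ = √(432/7)·(-1/12) = -0.654654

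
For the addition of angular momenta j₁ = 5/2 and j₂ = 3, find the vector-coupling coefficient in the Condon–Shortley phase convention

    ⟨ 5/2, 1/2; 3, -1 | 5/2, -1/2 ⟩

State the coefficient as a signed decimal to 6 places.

triangle: 3!*2!*3!/9! = 72/362880
(j±m)!: 3!*2!*2!*4!*2!*3! = 6912
prefactor² = (2J+1)*Δ*N² = 288/35
  k=0: +1/(0!*3!*2!*2!*0!*1!) = 1/24
  k=1: −1/(1!*2!*1!*1!*1!*2!) = -1/4
  k=2: +1/(2!*1!*0!*0!*2!*3!) = 1/24
Σ = -1/6  ⇒  CG² = 288/35*(-1/6)² = 8/35
CG = −√(8/35) = -0.478091

−√(8/35) = -0.478091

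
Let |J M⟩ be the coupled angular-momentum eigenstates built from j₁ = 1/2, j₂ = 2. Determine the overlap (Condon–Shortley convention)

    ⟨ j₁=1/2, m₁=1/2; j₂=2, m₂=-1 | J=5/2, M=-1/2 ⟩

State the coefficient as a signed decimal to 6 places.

√[6·0!1!4!/6! · 1!0!1!3!2!3!] = √(72/5)
  +(−1)^0/∏(0,0,0,1,1,3)! = 1/6  (running 1/6)
⟨..|..⟩ = √(72/5)·(1/6) = +0.632456

+√(2/5) = +0.632456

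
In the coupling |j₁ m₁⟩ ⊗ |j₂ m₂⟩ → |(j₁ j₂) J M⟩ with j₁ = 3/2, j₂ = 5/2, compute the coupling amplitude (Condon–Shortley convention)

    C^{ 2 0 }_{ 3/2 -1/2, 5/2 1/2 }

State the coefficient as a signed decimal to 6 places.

triangle: 2!·1!·3!/7! = 12/5040
(j±m)!: 1!·2!·3!·2!·2!·2! = 96
prefactor² = (2J+1)·Δ·N² = 8/7
  k=1: −1/(1!·1!·1!·2!·0!·1!) = -1/2
  k=2: +1/(2!·0!·0!·1!·1!·2!) = 1/4
Σ = -1/4  ⇒  CG² = 8/7·(-1/4)² = 1/14
CG = −√(1/14) = -0.267261

-0.267261  (= −√(1/14))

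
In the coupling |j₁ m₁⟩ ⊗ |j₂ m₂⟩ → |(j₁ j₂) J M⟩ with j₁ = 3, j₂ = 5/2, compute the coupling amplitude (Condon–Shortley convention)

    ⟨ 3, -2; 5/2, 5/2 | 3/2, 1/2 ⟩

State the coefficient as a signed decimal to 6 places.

j₁+j₂−J=4  J+j₁−j₂=2  J−j₁+j₂=1  j₁+j₂+J+1=8
(j₁±m₁, j₂±m₂, J±M) = (1,5,5,0,2,1)
P² = 960/7
sum k=4..4:
  [4] +1/24 = 1/24
S = 1/24
C² = P²·S² = 5/21 ; C = +0.487950

+0.487950  (= +√(5/21))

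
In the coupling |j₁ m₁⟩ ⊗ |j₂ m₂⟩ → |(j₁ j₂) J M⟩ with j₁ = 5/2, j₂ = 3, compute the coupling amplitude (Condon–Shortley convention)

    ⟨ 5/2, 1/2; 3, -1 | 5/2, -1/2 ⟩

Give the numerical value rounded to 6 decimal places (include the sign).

−√(8/35) ≈ -0.478091

triangle: 3!×2!×3!/9! = 72/362880
(j±m)!: 3!×2!×2!×4!×2!×3! = 6912
prefactor² = (2J+1)×Δ×N² = 288/35
  k=0: +1/(0!×3!×2!×2!×0!×1!) = 1/24
  k=1: −1/(1!×2!×1!×1!×1!×2!) = -1/4
  k=2: +1/(2!×1!×0!×0!×2!×3!) = 1/24
Σ = -1/6  ⇒  CG² = 288/35×(-1/6)² = 8/35
CG = −√(8/35) = -0.478091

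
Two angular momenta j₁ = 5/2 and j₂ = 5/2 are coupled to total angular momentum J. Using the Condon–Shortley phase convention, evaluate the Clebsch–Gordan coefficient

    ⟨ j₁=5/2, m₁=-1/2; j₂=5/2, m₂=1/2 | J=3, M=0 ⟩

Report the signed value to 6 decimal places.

√[7·2!3!3!/9! · 2!3!3!2!3!3!] = √(36/5)
  +(−1)^0/∏(0,2,3,3,0,0)! = 1/72  (running 1/72)
  +(−1)^1/∏(1,1,2,2,1,1)! = -1/4  (running -17/72)
  +(−1)^2/∏(2,0,1,1,2,2)! = 1/8  (running -1/9)
⟨..|..⟩ = √(36/5)·(-1/9) = -0.298142

−√(4/45) ≈ -0.298142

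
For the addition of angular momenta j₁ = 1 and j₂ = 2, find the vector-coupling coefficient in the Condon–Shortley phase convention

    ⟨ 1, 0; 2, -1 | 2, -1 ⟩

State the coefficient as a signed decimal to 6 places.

√[5·1!1!3!/6! · 1!1!1!3!1!3!] = √(3/2)
  +(−1)^0/∏(0,1,1,1,0,2)! = 1/2  (running 1/2)
  +(−1)^1/∏(1,0,0,0,1,3)! = -1/6  (running 1/3)
⟨..|..⟩ = √(3/2)·(1/3) = +0.408248

+√(1/6) ≈ +0.408248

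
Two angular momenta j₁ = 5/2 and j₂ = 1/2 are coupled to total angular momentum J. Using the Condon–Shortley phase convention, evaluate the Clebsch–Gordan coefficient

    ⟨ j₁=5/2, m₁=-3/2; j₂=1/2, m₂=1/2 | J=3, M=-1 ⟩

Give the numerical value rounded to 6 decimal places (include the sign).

j₁+j₂−J=0  J+j₁−j₂=5  J−j₁+j₂=1  j₁+j₂+J+1=7
(j₁±m₁, j₂±m₂, J±M) = (1,4,1,0,2,4)
P² = 192
sum k=0..0:
  [0] +1/24 = 1/24
S = 1/24
C² = P²·S² = 1/3 ; C = +0.577350

+√(1/3) ≈ +0.577350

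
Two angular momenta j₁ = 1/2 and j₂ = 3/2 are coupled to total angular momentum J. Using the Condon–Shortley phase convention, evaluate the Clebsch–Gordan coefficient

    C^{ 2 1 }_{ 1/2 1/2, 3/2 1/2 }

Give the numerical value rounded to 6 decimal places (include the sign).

+0.866025  (= +√(3/4))

triangle: 0!×1!×3!/5! = 6/120
(j±m)!: 1!×0!×2!×1!×3!×1! = 12
prefactor² = (2J+1)×Δ×N² = 3
  k=0: +1/(0!×0!×0!×2!×1!×1!) = 1/2
Σ = 1/2  ⇒  CG² = 3×1/2² = 3/4
CG = +√(3/4) = +0.866025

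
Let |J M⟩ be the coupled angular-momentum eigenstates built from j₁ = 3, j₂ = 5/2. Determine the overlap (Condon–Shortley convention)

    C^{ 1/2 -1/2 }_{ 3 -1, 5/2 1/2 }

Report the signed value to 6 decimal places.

triangle: 5!×1!×0!/7! = 120/5040
(j±m)!: 2!×4!×3!×2!×0!×1! = 576
prefactor² = (2J+1)×Δ×N² = 192/7
  k=3: −1/(3!×2!×1!×0!×0!×0!) = -1/12
Σ = -1/12  ⇒  CG² = 192/7×(-1/12)² = 4/21
CG = −√(4/21) = -0.436436

−√(4/21) ≈ -0.436436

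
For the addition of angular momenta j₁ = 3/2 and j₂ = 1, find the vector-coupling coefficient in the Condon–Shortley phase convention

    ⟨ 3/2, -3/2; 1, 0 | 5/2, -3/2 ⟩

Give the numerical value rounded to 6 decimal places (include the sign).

j₁+j₂−J=0  J+j₁−j₂=3  J−j₁+j₂=2  j₁+j₂+J+1=6
(j₁±m₁, j₂±m₂, J±M) = (0,3,1,1,1,4)
P² = 72/5
sum k=0..0:
  [0] +1/6 = 1/6
S = 1/6
C² = P²·S² = 2/5 ; C = +0.632456

+0.632456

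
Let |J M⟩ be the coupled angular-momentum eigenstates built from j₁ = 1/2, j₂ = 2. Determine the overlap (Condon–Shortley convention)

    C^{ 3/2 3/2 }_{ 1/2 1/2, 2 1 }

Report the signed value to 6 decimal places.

+√(1/5) = +0.447214

triangle: 1!×0!×3!/5! = 6/120
(j±m)!: 1!×0!×3!×1!×3!×0! = 36
prefactor² = (2J+1)×Δ×N² = 36/5
  k=0: +1/(0!×1!×0!×3!×0!×0!) = 1/6
Σ = 1/6  ⇒  CG² = 36/5×1/6² = 1/5
CG = +√(1/5) = +0.447214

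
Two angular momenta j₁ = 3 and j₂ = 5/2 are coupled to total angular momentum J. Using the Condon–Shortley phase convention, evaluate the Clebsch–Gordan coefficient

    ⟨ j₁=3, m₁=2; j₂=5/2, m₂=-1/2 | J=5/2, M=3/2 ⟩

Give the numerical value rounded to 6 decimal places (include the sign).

j₁+j₂−J=3  J+j₁−j₂=3  J−j₁+j₂=2  j₁+j₂+J+1=9
(j₁±m₁, j₂±m₂, J±M) = (5,1,2,3,4,1)
P² = 288/7
sum k=0..1:
  [0] +1/24 = 1/24
  [1] −1/12 = -1/12
S = -1/24
C² = P²·S² = 1/14 ; C = -0.267261

−√(1/14) = -0.267261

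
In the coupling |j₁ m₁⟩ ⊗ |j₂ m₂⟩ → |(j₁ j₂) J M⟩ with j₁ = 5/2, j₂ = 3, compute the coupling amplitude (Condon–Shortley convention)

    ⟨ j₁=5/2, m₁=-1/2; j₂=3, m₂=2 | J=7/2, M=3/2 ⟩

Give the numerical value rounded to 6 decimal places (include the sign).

√[8·2!3!4!/10! · 2!3!5!1!5!2!] = √(1536/7)
  +(−1)^1/∏(1,1,2,4,1,0)! = -1/48  (running -1/48)
  +(−1)^2/∏(2,0,1,3,2,1)! = 1/24  (running 1/48)
⟨..|..⟩ = √(1536/7)·(1/48) = +0.308607

+√(2/21) = +0.308607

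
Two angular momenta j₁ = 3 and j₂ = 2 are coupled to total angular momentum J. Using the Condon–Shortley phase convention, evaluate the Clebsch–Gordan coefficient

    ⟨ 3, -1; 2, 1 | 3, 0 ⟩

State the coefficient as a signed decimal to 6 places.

triangle: 2!×4!×2!/9! = 96/362880
(j±m)!: 2!×4!×3!×1!×3!×3! = 10368
prefactor² = (2J+1)×Δ×N² = 96/5
  k=1: −1/(1!×1!×3!×2!×1!×0!) = -1/12
  k=2: +1/(2!×0!×2!×1!×2!×1!) = 1/8
Σ = 1/24  ⇒  CG² = 96/5×1/24² = 1/30
CG = +√(1/30) = +0.182574

+0.182574  (= +√(1/30))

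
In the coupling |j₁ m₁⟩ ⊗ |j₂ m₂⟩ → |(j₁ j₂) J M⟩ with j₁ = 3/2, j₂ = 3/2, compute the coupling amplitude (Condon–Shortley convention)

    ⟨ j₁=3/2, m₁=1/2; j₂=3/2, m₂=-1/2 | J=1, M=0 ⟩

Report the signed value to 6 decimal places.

√[3·2!1!1!/5! · 2!1!1!2!1!1!] = √(1/5)
  +(−1)^0/∏(0,2,1,1,0,0)! = 1/2  (running 1/2)
  +(−1)^1/∏(1,1,0,0,1,1)! = -1  (running -1/2)
⟨..|..⟩ = √(1/5)·(-1/2) = -0.223607

-0.223607  (= −√(1/20))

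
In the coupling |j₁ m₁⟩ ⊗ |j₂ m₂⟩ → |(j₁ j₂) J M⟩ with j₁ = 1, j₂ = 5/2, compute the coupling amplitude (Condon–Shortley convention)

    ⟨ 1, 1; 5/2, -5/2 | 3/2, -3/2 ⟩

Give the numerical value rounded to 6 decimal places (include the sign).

j₁+j₂−J=2  J+j₁−j₂=0  J−j₁+j₂=3  j₁+j₂+J+1=6
(j₁±m₁, j₂±m₂, J±M) = (2,0,0,5,0,3)
P² = 96
sum k=0..0:
  [0] +1/12 = 1/12
S = 1/12
C² = P²·S² = 2/3 ; C = +0.816497

+√(2/3) = +0.816497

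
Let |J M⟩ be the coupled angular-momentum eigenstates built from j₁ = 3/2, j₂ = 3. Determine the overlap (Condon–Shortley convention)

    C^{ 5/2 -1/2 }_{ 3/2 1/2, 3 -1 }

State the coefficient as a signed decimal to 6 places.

triangle: 2!×1!×4!/8! = 48/40320
(j±m)!: 2!×1!×2!×4!×2!×3! = 1152
prefactor² = (2J+1)×Δ×N² = 288/35
  k=0: +1/(0!×2!×1!×2!×0!×2!) = 1/8
  k=1: −1/(1!×1!×0!×1!×1!×3!) = -1/6
Σ = -1/24  ⇒  CG² = 288/35×(-1/24)² = 1/70
CG = −√(1/70) = -0.119523

-0.119523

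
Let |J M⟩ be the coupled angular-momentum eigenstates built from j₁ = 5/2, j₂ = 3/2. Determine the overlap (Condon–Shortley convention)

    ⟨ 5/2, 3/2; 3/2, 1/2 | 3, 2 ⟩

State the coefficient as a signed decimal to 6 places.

triangle: 1!*4!*2!/8! = 48/40320
(j±m)!: 4!*1!*2!*1!*5!*1! = 5760
prefactor² = (2J+1)*Δ*N² = 48
  k=0: +1/(0!*1!*1!*2!*3!*0!) = 1/12
  k=1: −1/(1!*0!*0!*1!*4!*1!) = -1/24
Σ = 1/24  ⇒  CG² = 48*1/24² = 1/12
CG = +√(1/12) = +0.288675

+0.288675  (= +√(1/12))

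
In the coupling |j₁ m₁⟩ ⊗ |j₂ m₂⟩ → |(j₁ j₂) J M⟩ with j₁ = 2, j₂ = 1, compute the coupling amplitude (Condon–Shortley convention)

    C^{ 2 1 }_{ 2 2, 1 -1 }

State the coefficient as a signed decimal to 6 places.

triangle: 1!·3!·1!/6! = 6/720
(j±m)!: 4!·0!·0!·2!·3!·1! = 288
prefactor² = (2J+1)·Δ·N² = 12
  k=0: +1/(0!·1!·0!·0!·3!·1!) = 1/6
Σ = 1/6  ⇒  CG² = 12·1/6² = 1/3
CG = +√(1/3) = +0.577350

+0.577350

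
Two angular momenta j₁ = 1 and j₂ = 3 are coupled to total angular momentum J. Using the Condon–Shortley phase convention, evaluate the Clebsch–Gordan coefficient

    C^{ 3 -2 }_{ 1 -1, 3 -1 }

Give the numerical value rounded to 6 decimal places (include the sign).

-0.645497

j₁+j₂−J=1  J+j₁−j₂=1  J−j₁+j₂=5  j₁+j₂+J+1=8
(j₁±m₁, j₂±m₂, J±M) = (0,2,2,4,1,5)
P² = 240
sum k=1..1:
  [1] −1/24 = -1/24
S = -1/24
C² = P²·S² = 5/12 ; C = -0.645497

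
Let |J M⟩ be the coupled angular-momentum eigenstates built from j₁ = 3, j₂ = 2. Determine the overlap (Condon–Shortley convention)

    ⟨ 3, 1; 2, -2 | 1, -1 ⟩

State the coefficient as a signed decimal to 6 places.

√[3·4!2!0!/7! · 4!2!0!4!0!2!] = √(2304/35)
  +(−1)^0/∏(0,4,2,0,0,0)! = 1/48  (running 1/48)
⟨..|..⟩ = √(2304/35)·(1/48) = +0.169031

+0.169031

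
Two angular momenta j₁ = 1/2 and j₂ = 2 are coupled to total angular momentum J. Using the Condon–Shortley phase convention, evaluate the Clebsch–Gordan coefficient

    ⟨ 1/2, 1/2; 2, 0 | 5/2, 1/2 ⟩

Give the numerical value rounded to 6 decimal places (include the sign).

+0.774597  (= +√(3/5))

√[6·0!1!4!/6! · 1!0!2!2!3!2!] = √(48/5)
  +(−1)^0/∏(0,0,0,2,1,2)! = 1/4  (running 1/4)
⟨..|..⟩ = √(48/5)·(1/4) = +0.774597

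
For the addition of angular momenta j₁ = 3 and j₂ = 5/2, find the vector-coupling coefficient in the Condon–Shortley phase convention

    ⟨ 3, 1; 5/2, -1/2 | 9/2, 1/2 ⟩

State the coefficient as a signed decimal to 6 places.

j₁+j₂−J=1  J+j₁−j₂=5  J−j₁+j₂=4  j₁+j₂+J+1=11
(j₁±m₁, j₂±m₂, J±M) = (4,2,2,3,5,4)
P² = 92160/77
sum k=0..1:
  [0] +1/48 = 1/48
  [1] −1/144 = -1/144
S = 1/72
C² = P²·S² = 160/693 ; C = +0.480500

+0.480500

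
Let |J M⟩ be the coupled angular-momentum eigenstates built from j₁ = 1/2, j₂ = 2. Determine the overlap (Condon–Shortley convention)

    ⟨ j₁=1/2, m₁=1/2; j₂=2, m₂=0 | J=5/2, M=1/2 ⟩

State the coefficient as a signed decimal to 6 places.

√[6·0!1!4!/6! · 1!0!2!2!3!2!] = √(48/5)
  +(−1)^0/∏(0,0,0,2,1,2)! = 1/4  (running 1/4)
⟨..|..⟩ = √(48/5)·(1/4) = +0.774597

+√(3/5) = +0.774597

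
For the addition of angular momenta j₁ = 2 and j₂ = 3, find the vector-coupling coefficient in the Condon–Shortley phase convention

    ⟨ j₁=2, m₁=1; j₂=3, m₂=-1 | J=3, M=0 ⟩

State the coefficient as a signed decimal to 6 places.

+0.182574

j₁+j₂−J=2  J+j₁−j₂=2  J−j₁+j₂=4  j₁+j₂+J+1=9
(j₁±m₁, j₂±m₂, J±M) = (3,1,2,4,3,3)
P² = 96/5
sum k=0..1:
  [0] +1/8 = 1/8
  [1] −1/12 = -1/12
S = 1/24
C² = P²·S² = 1/30 ; C = +0.182574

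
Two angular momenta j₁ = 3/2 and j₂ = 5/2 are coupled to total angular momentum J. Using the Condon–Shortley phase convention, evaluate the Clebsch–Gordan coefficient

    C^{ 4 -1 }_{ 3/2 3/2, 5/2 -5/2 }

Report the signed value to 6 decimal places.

+0.133631  (= +√(1/56))

j₁+j₂−J=0  J+j₁−j₂=3  J−j₁+j₂=5  j₁+j₂+J+1=9
(j₁±m₁, j₂±m₂, J±M) = (3,0,0,5,3,5)
P² = 64800/7
sum k=0..0:
  [0] +1/720 = 1/720
S = 1/720
C² = P²·S² = 1/56 ; C = +0.133631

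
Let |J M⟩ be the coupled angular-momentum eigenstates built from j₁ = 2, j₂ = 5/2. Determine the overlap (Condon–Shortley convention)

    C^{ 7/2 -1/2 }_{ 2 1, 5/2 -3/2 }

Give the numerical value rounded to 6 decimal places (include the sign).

+√(121/315) ≈ +0.619780

j₁+j₂−J=1  J+j₁−j₂=3  J−j₁+j₂=4  j₁+j₂+J+1=9
(j₁±m₁, j₂±m₂, J±M) = (3,1,1,4,3,4)
P² = 2304/35
sum k=0..1:
  [0] +1/12 = 1/12
  [1] −1/144 = -1/144
S = 11/144
C² = P²·S² = 121/315 ; C = +0.619780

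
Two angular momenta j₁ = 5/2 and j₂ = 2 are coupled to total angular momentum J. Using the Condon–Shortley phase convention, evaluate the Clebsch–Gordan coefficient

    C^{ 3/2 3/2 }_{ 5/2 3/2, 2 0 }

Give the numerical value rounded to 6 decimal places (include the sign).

triangle: 3!*2!*1!/7! = 12/5040
(j±m)!: 4!*1!*2!*2!*3!*0! = 576
prefactor² = (2J+1)*Δ*N² = 192/35
  k=1: −1/(1!*2!*0!*1!*2!*0!) = -1/4
Σ = -1/4  ⇒  CG² = 192/35*(-1/4)² = 12/35
CG = −√(12/35) = -0.585540

−√(12/35) ≈ -0.585540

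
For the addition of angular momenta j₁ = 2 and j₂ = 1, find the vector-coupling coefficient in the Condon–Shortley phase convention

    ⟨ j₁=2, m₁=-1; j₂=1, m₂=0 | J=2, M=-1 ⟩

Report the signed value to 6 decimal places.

triangle: 1!×3!×1!/6! = 6/720
(j±m)!: 1!×3!×1!×1!×1!×3! = 36
prefactor² = (2J+1)×Δ×N² = 3/2
  k=0: +1/(0!×1!×3!×1!×0!×0!) = 1/6
  k=1: −1/(1!×0!×2!×0!×1!×1!) = -1/2
Σ = -1/3  ⇒  CG² = 3/2×(-1/3)² = 1/6
CG = −√(1/6) = -0.408248

−√(1/6) ≈ -0.408248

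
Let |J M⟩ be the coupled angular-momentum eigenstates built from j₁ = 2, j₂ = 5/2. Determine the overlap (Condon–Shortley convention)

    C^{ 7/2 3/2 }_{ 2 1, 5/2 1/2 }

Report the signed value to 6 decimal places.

+0.308607

√[8·1!3!4!/9! · 3!1!3!2!5!2!] = √(384/7)
  +(−1)^0/∏(0,1,1,3,2,1)! = 1/12  (running 1/12)
  +(−1)^1/∏(1,0,0,2,3,2)! = -1/24  (running 1/24)
⟨..|..⟩ = √(384/7)·(1/24) = +0.308607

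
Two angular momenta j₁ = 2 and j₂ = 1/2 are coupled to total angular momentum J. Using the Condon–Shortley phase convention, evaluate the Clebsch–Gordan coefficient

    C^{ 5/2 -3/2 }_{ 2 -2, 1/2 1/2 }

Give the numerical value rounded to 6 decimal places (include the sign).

+0.447214

√[6·0!4!1!/6! · 0!4!1!0!1!4!] = √(576/5)
  +(−1)^0/∏(0,0,4,1,0,0)! = 1/24  (running 1/24)
⟨..|..⟩ = √(576/5)·(1/24) = +0.447214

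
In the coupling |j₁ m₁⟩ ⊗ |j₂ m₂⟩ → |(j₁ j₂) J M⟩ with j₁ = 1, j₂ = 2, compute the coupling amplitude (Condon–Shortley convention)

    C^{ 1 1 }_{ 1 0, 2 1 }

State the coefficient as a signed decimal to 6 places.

j₁+j₂−J=2  J+j₁−j₂=0  J−j₁+j₂=2  j₁+j₂+J+1=5
(j₁±m₁, j₂±m₂, J±M) = (1,1,3,1,2,0)
P² = 6/5
sum k=1..1:
  [1] −1/2 = -1/2
S = -1/2
C² = P²·S² = 3/10 ; C = -0.547723

−√(3/10) ≈ -0.547723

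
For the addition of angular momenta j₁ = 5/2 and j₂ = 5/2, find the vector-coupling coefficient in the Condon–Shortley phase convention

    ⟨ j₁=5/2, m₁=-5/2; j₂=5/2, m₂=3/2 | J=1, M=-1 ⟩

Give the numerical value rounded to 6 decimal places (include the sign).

j₁+j₂−J=4  J+j₁−j₂=1  J−j₁+j₂=1  j₁+j₂+J+1=7
(j₁±m₁, j₂±m₂, J±M) = (0,5,4,1,0,2)
P² = 576/7
sum k=4..4:
  [4] +1/24 = 1/24
S = 1/24
C² = P²·S² = 1/7 ; C = +0.377964

+0.377964  (= +√(1/7))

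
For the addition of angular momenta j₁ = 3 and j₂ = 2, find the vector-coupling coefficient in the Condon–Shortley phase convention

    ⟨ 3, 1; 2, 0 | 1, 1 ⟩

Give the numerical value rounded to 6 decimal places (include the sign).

+0.414039

j₁+j₂−J=4  J+j₁−j₂=2  J−j₁+j₂=0  j₁+j₂+J+1=7
(j₁±m₁, j₂±m₂, J±M) = (4,2,2,2,2,0)
P² = 384/35
sum k=2..2:
  [2] +1/8 = 1/8
S = 1/8
C² = P²·S² = 6/35 ; C = +0.414039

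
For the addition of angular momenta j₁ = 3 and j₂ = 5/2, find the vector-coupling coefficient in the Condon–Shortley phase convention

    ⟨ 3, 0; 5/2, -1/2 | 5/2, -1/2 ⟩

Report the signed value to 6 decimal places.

√[6·3!3!2!/9! · 3!3!2!3!2!3!] = √(216/35)
  +(−1)^0/∏(0,3,3,2,0,0)! = 1/72  (running 1/72)
  +(−1)^1/∏(1,2,2,1,1,1)! = -1/4  (running -17/72)
  +(−1)^2/∏(2,1,1,0,2,2)! = 1/8  (running -1/9)
⟨..|..⟩ = √(216/35)·(-1/9) = -0.276026

-0.276026  (= −√(8/105))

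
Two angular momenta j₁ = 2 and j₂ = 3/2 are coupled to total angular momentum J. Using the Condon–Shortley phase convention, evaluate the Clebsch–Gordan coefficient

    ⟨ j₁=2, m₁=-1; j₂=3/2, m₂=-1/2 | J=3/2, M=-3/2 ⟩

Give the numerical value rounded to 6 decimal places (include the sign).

−√(2/5) ≈ -0.632456

j₁+j₂−J=2  J+j₁−j₂=2  J−j₁+j₂=1  j₁+j₂+J+1=6
(j₁±m₁, j₂±m₂, J±M) = (1,3,1,2,0,3)
P² = 8/5
sum k=1..1:
  [1] −1/2 = -1/2
S = -1/2
C² = P²·S² = 2/5 ; C = -0.632456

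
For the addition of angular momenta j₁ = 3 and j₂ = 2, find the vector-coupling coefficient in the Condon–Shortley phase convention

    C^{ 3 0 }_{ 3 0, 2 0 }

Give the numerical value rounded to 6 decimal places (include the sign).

-0.516398  (= −√(4/15))

√[7·2!4!2!/9! · 3!3!2!2!3!3!] = √(48/5)
  +(−1)^0/∏(0,2,3,2,1,0)! = 1/24  (running 1/24)
  +(−1)^1/∏(1,1,2,1,2,1)! = -1/4  (running -5/24)
  +(−1)^2/∏(2,0,1,0,3,2)! = 1/24  (running -1/6)
⟨..|..⟩ = √(48/5)·(-1/6) = -0.516398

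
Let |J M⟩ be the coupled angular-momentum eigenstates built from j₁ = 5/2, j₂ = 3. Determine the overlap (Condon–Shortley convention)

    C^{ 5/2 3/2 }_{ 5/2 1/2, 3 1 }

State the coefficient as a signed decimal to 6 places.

+0.169031  (= +√(1/35))

triangle: 3!×2!×3!/9! = 72/362880
(j±m)!: 3!×2!×4!×2!×4!×1! = 13824
prefactor² = (2J+1)×Δ×N² = 576/35
  k=1: −1/(1!×2!×1!×3!×1!×0!) = -1/12
  k=2: +1/(2!×1!×0!×2!×2!×1!) = 1/8
Σ = 1/24  ⇒  CG² = 576/35×1/24² = 1/35
CG = +√(1/35) = +0.169031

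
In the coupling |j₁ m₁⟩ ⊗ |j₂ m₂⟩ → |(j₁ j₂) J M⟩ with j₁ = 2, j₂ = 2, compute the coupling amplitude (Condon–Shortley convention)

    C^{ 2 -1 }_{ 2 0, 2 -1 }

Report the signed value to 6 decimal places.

√[5·2!2!2!/7! · 2!2!1!3!1!3!] = √(8/7)
  +(−1)^0/∏(0,2,2,1,0,1)! = 1/4  (running 1/4)
  +(−1)^1/∏(1,1,1,0,1,2)! = -1/2  (running -1/4)
⟨..|..⟩ = √(8/7)·(-1/4) = -0.267261

−√(1/14) = -0.267261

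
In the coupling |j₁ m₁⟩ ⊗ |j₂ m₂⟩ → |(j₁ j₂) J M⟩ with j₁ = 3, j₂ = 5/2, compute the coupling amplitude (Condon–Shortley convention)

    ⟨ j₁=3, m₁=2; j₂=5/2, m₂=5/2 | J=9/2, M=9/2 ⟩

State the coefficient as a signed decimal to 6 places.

triangle: 1!*5!*4!/11! = 2880/39916800
(j±m)!: 5!*1!*5!*0!*9!*0! = 5225472000
prefactor² = (2J+1)*Δ*N² = 41472000/11
  k=1: −1/(1!*0!*0!*4!*5!*0!) = -1/2880
Σ = -1/2880  ⇒  CG² = 41472000/11*(-1/2880)² = 5/11
CG = −√(5/11) = -0.674200

-0.674200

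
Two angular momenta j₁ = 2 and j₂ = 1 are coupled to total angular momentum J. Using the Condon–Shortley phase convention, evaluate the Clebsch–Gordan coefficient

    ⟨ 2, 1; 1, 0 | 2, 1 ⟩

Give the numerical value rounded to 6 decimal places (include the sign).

+√(1/6) ≈ +0.408248

triangle: 1!·3!·1!/6! = 6/720
(j±m)!: 3!·1!·1!·1!·3!·1! = 36
prefactor² = (2J+1)·Δ·N² = 3/2
  k=0: +1/(0!·1!·1!·1!·2!·0!) = 1/2
  k=1: −1/(1!·0!·0!·0!·3!·1!) = -1/6
Σ = 1/3  ⇒  CG² = 3/2·1/3² = 1/6
CG = +√(1/6) = +0.408248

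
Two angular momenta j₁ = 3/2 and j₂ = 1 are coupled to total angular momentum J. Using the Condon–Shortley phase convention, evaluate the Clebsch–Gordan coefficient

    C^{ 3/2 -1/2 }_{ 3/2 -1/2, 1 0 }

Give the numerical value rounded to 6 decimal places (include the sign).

−√(1/15) ≈ -0.258199

j₁+j₂−J=1  J+j₁−j₂=2  J−j₁+j₂=1  j₁+j₂+J+1=5
(j₁±m₁, j₂±m₂, J±M) = (1,2,1,1,1,2)
P² = 4/15
sum k=0..1:
  [0] +1/2 = 1/2
  [1] −1/1 = -1
S = -1/2
C² = P²·S² = 1/15 ; C = -0.258199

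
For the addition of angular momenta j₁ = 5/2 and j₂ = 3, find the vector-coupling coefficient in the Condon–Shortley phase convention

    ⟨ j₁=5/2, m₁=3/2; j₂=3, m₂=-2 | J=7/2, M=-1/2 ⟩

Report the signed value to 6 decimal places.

triangle: 2!·3!·4!/10! = 288/3628800
(j±m)!: 4!·1!·1!·5!·3!·4! = 414720
prefactor² = (2J+1)·Δ·N² = 9216/35
  k=0: +1/(0!·2!·1!·1!·2!·3!) = 1/24
  k=1: −1/(1!·1!·0!·0!·3!·4!) = -1/144
Σ = 5/144  ⇒  CG² = 9216/35·5/144² = 20/63
CG = +√(20/63) = +0.563436

+0.563436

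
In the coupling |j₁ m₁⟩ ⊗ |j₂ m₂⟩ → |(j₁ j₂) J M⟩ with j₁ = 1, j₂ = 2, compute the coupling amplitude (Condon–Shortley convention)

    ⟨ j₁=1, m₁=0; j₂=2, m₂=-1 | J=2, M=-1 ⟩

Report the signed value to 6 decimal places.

+0.408248  (= +√(1/6))

triangle: 1!×1!×3!/6! = 6/720
(j±m)!: 1!×1!×1!×3!×1!×3! = 36
prefactor² = (2J+1)×Δ×N² = 3/2
  k=0: +1/(0!×1!×1!×1!×0!×2!) = 1/2
  k=1: −1/(1!×0!×0!×0!×1!×3!) = -1/6
Σ = 1/3  ⇒  CG² = 3/2×1/3² = 1/6
CG = +√(1/6) = +0.408248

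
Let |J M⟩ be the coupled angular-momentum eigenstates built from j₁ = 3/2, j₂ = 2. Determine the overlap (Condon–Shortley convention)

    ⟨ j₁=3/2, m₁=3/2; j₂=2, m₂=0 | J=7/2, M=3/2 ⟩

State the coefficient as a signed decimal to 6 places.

+√(2/7) ≈ +0.534522

j₁+j₂−J=0  J+j₁−j₂=3  J−j₁+j₂=4  j₁+j₂+J+1=8
(j₁±m₁, j₂±m₂, J±M) = (3,0,2,2,5,2)
P² = 1152/7
sum k=0..0:
  [0] +1/24 = 1/24
S = 1/24
C² = P²·S² = 2/7 ; C = +0.534522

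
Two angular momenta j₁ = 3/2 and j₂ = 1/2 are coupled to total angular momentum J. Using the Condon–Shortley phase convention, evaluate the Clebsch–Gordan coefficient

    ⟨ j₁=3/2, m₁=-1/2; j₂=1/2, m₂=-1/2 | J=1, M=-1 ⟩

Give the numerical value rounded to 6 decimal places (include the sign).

√[3·1!2!0!/4! · 1!2!0!1!0!2!] = √(1)
  +(−1)^0/∏(0,1,2,0,0,0)! = 1/2  (running 1/2)
⟨..|..⟩ = √(1)·(1/2) = +0.500000

+0.500000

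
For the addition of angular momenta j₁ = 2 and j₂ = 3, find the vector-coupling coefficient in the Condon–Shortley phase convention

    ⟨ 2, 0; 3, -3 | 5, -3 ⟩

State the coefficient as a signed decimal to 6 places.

√[11·0!4!6!/11! · 2!2!0!6!2!8!] = √(1105920)
  +(−1)^0/∏(0,0,2,0,2,6)! = 1/2880  (running 1/2880)
⟨..|..⟩ = √(1105920)·(1/2880) = +0.365148

+√(2/15) ≈ +0.365148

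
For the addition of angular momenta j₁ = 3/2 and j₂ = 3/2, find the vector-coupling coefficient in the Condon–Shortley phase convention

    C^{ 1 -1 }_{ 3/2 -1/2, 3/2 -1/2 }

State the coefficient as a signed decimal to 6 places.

−√(2/5) = -0.632456

j₁+j₂−J=2  J+j₁−j₂=1  J−j₁+j₂=1  j₁+j₂+J+1=5
(j₁±m₁, j₂±m₂, J±M) = (1,2,1,2,0,2)
P² = 2/5
sum k=1..1:
  [1] −1/1 = -1
S = -1
C² = P²·S² = 2/5 ; C = -0.632456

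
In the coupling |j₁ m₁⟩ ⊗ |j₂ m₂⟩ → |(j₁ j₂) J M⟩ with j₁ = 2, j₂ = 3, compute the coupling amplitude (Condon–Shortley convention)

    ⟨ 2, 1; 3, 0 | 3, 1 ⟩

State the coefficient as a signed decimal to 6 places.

-0.182574

√[7·2!2!4!/9! · 3!1!3!3!4!2!] = √(96/5)
  +(−1)^0/∏(0,2,1,3,1,1)! = 1/12  (running 1/12)
  +(−1)^1/∏(1,1,0,2,2,2)! = -1/8  (running -1/24)
⟨..|..⟩ = √(96/5)·(-1/24) = -0.182574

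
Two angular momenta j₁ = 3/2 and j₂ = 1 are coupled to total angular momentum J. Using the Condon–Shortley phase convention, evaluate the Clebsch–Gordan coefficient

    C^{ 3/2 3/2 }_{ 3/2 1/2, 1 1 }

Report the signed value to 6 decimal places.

−√(2/5) ≈ -0.632456

√[4·1!2!1!/5! · 2!1!2!0!3!0!] = √(8/5)
  +(−1)^1/∏(1,0,0,1,2,0)! = -1/2  (running -1/2)
⟨..|..⟩ = √(8/5)·(-1/2) = -0.632456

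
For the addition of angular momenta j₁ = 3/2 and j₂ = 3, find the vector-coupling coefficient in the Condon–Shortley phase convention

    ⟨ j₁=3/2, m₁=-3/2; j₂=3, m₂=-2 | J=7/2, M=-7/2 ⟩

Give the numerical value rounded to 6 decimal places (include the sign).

-0.577350  (= −√(1/3))

triangle: 1!*2!*5!/9! = 240/362880
(j±m)!: 0!*3!*1!*5!*0!*7! = 3628800
prefactor² = (2J+1)*Δ*N² = 19200
  k=1: −1/(1!*0!*2!*0!*0!*5!) = -1/240
Σ = -1/240  ⇒  CG² = 19200*(-1/240)² = 1/3
CG = −√(1/3) = -0.577350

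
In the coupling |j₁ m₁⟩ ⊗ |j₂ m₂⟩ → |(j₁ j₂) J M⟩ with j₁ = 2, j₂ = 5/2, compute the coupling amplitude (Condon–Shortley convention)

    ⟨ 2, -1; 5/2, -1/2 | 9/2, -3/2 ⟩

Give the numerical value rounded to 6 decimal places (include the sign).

triangle: 0!·4!·5!/10! = 2880/3628800
(j±m)!: 1!·3!·2!·3!·3!·6! = 311040
prefactor² = (2J+1)·Δ·N² = 17280/7
  k=0: +1/(0!·0!·3!·2!·1!·3!) = 1/72
Σ = 1/72  ⇒  CG² = 17280/7·1/72² = 10/21
CG = +√(10/21) = +0.690066

+0.690066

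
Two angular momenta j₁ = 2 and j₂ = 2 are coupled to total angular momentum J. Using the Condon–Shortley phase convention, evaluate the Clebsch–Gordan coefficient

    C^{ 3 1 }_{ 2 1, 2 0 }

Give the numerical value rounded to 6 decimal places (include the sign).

triangle: 1!*3!*3!/8! = 36/40320
(j±m)!: 3!*1!*2!*2!*4!*2! = 1152
prefactor² = (2J+1)*Δ*N² = 36/5
  k=0: +1/(0!*1!*1!*2!*2!*1!) = 1/4
  k=1: −1/(1!*0!*0!*1!*3!*2!) = -1/12
Σ = 1/6  ⇒  CG² = 36/5*1/6² = 1/5
CG = +√(1/5) = +0.447214

+√(1/5) ≈ +0.447214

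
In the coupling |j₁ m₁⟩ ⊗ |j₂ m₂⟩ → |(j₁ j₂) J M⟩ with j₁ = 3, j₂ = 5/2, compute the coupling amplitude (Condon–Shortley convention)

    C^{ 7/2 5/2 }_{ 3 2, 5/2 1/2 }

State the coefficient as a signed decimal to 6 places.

triangle: 2!*4!*3!/10! = 288/3628800
(j±m)!: 5!*1!*3!*2!*6!*1! = 1036800
prefactor² = (2J+1)*Δ*N² = 4608/7
  k=0: +1/(0!*2!*1!*3!*3!*0!) = 1/72
  k=1: −1/(1!*1!*0!*2!*4!*1!) = -1/48
Σ = -1/144  ⇒  CG² = 4608/7*(-1/144)² = 2/63
CG = −√(2/63) = -0.178174

-0.178174  (= −√(2/63))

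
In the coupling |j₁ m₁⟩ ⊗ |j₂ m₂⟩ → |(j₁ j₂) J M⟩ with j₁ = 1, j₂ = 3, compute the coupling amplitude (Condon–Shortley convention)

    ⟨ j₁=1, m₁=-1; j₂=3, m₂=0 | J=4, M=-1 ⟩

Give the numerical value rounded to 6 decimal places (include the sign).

+0.597614

j₁+j₂−J=0  J+j₁−j₂=2  J−j₁+j₂=6  j₁+j₂+J+1=9
(j₁±m₁, j₂±m₂, J±M) = (0,2,3,3,3,5)
P² = 12960/7
sum k=0..0:
  [0] +1/72 = 1/72
S = 1/72
C² = P²·S² = 5/14 ; C = +0.597614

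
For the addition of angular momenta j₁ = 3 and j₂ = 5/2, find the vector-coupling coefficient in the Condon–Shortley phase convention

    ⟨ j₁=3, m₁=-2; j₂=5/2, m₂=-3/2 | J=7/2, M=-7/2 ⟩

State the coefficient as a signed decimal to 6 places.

j₁+j₂−J=2  J+j₁−j₂=4  J−j₁+j₂=3  j₁+j₂+J+1=10
(j₁±m₁, j₂±m₂, J±M) = (1,5,1,4,0,7)
P² = 9216
sum k=1..1:
  [1] −1/144 = -1/144
S = -1/144
C² = P²·S² = 4/9 ; C = -0.666667

-0.666667  (= −√(4/9))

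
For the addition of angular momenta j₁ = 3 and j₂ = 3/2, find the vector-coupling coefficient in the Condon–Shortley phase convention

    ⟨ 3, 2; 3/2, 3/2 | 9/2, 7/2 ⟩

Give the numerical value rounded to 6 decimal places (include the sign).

j₁+j₂−J=0  J+j₁−j₂=6  J−j₁+j₂=3  j₁+j₂+J+1=10
(j₁±m₁, j₂±m₂, J±M) = (5,1,3,0,8,1)
P² = 345600
sum k=0..0:
  [0] +1/720 = 1/720
S = 1/720
C² = P²·S² = 2/3 ; C = +0.816497

+0.816497  (= +√(2/3))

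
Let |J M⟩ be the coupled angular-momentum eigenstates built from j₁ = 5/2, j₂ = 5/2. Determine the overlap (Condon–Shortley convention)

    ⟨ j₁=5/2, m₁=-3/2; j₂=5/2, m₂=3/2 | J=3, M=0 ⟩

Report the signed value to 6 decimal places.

+√(49/180) ≈ +0.521749

√[7·2!3!3!/9! · 1!4!4!1!3!3!] = √(144/5)
  +(−1)^1/∏(1,1,3,3,0,0)! = -1/36  (running -1/36)
  +(−1)^2/∏(2,0,2,2,1,1)! = 1/8  (running 7/72)
⟨..|..⟩ = √(144/5)·(7/72) = +0.521749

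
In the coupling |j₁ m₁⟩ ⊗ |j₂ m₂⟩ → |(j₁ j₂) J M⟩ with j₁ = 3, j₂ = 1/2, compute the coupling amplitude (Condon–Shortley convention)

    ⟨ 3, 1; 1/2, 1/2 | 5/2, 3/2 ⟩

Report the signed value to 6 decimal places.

-0.534522

triangle: 1!*5!*0!/7! = 120/5040
(j±m)!: 4!*2!*1!*0!*4!*1! = 1152
prefactor² = (2J+1)*Δ*N² = 1152/7
  k=1: −1/(1!*0!*1!*0!*4!*0!) = -1/24
Σ = -1/24  ⇒  CG² = 1152/7*(-1/24)² = 2/7
CG = −√(2/7) = -0.534522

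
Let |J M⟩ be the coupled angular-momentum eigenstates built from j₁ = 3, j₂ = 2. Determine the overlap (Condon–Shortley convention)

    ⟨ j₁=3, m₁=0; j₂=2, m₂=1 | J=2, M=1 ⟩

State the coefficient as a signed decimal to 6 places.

j₁+j₂−J=3  J+j₁−j₂=3  J−j₁+j₂=1  j₁+j₂+J+1=8
(j₁±m₁, j₂±m₂, J±M) = (3,3,3,1,3,1)
P² = 81/14
sum k=2..3:
  [2] +1/4 = 1/4
  [3] −1/36 = -1/36
S = 2/9
C² = P²·S² = 2/7 ; C = +0.534522

+√(2/7) ≈ +0.534522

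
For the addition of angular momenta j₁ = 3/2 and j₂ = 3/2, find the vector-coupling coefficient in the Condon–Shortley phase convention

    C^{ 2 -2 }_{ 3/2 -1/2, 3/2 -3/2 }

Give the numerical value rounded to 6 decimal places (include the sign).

√[5·1!2!2!/6! · 1!2!0!3!0!4!] = √(8)
  +(−1)^0/∏(0,1,2,0,0,2)! = 1/4  (running 1/4)
⟨..|..⟩ = √(8)·(1/4) = +0.707107

+√(1/2) ≈ +0.707107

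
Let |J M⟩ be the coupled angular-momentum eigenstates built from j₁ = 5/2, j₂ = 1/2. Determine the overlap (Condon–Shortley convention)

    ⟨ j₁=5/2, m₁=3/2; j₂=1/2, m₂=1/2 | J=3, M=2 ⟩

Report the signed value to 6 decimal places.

triangle: 0!×5!×1!/7! = 120/5040
(j±m)!: 4!×1!×1!×0!×5!×1! = 2880
prefactor² = (2J+1)×Δ×N² = 480
  k=0: +1/(0!×0!×1!×1!×4!×0!) = 1/24
Σ = 1/24  ⇒  CG² = 480×1/24² = 5/6
CG = +√(5/6) = +0.912871

+0.912871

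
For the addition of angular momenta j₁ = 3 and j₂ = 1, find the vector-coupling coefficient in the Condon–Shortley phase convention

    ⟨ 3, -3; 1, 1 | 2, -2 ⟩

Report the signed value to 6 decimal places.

+√(5/7) ≈ +0.845154

j₁+j₂−J=2  J+j₁−j₂=4  J−j₁+j₂=0  j₁+j₂+J+1=7
(j₁±m₁, j₂±m₂, J±M) = (0,6,2,0,0,4)
P² = 11520/7
sum k=2..2:
  [2] +1/48 = 1/48
S = 1/48
C² = P²·S² = 5/7 ; C = +0.845154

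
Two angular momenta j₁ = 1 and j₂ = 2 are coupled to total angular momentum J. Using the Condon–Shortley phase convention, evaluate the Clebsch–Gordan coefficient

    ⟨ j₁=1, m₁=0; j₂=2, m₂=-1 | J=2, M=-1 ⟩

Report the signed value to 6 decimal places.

+0.408248

√[5·1!1!3!/6! · 1!1!1!3!1!3!] = √(3/2)
  +(−1)^0/∏(0,1,1,1,0,2)! = 1/2  (running 1/2)
  +(−1)^1/∏(1,0,0,0,1,3)! = -1/6  (running 1/3)
⟨..|..⟩ = √(3/2)·(1/3) = +0.408248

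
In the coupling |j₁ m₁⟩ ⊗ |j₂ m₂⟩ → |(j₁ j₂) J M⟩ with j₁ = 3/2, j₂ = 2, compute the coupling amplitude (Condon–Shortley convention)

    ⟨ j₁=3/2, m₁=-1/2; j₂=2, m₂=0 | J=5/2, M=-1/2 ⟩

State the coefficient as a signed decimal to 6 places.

−√(3/35) ≈ -0.292770

√[6·1!2!3!/7! · 1!2!2!2!2!3!] = √(48/35)
  +(−1)^0/∏(0,1,2,2,0,1)! = 1/4  (running 1/4)
  +(−1)^1/∏(1,0,1,1,1,2)! = -1/2  (running -1/4)
⟨..|..⟩ = √(48/35)·(-1/4) = -0.292770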